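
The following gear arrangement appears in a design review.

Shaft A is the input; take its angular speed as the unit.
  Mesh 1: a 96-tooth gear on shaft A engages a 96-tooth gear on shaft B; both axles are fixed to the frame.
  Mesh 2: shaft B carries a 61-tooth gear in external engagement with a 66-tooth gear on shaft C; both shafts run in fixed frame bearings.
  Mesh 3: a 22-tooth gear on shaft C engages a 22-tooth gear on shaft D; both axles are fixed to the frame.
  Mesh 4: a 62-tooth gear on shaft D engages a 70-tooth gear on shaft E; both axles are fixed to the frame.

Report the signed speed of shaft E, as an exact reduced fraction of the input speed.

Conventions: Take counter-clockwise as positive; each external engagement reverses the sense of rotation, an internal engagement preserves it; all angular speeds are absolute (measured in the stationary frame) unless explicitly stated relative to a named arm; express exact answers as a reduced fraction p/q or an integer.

1891/2310

4-mesh fixed-axis compound train (all bearings frame-fixed)
mesh 1 [96T→96T]: |ω|/ω_in = 1×96/96 = 1, sense flips to −
mesh 2 [61T→66T]: |ω|/ω_in = 1×61/66 = 61/66, sense flips to +
mesh 3 [22T→22T]: |ω|/ω_in = (61/66)×22/22 = 61/66, sense flips to −
mesh 4 [62T→70T]: |ω|/ω_in = (61/66)×62/70 = 1891/2310, sense flips to +
signed output speed (× input speed) = 1891/2310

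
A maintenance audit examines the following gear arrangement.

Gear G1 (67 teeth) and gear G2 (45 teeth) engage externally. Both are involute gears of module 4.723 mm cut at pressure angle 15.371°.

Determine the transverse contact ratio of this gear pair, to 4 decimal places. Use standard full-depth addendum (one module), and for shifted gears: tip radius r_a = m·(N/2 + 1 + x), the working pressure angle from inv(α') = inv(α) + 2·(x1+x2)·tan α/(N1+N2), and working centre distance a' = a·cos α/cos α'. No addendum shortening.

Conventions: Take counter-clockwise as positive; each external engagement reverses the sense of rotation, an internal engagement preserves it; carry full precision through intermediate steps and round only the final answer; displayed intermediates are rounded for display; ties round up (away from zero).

recognized (one external pair, fixed centres): single-mesh tooth geometry, m = 4.723, N1 = 67, N2 = 45
base radii: r_b1 = 152.560904, r_b2 = 102.466279
tip radii: r_a1 = 162.943500, r_a2 = 110.990500
no profile shift: α' = α, a' = a
action lengths: √(r_a1²−r_b1²) = 57.234210, √(r_a2²−r_b2²) = 42.656217
base pitch p_b = π·m·cos α = 14.306991
CR = (57.234210 + 42.656217 − 264.488000·sin 15.37100°)/14.306991 = 2.081716
contact ratio ≈ 2.0817

2.0817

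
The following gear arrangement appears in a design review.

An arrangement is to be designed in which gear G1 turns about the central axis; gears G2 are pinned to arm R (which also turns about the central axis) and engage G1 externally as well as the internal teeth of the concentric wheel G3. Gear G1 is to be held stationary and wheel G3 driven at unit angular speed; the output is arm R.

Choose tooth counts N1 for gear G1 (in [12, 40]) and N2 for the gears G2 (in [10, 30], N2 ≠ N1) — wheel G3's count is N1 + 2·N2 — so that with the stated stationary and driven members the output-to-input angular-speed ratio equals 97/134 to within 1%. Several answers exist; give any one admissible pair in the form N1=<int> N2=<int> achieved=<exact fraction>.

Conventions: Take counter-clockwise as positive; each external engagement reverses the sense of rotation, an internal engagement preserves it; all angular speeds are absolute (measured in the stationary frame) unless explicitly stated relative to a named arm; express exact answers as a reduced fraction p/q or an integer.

design class (target 97/134): planetary set
Willis with ω_sun = 0: ω_arm/ω_ring = N3/(N1+N3); set equal to 97/134  ⇒  N3/N1 = (97/134)/(1 − 97/134) = 97/37
N3 = N1 + 2·N2  ⇒  N2/N1 = (N3/N1 − 1)/2 = (97/37 − 1)/2 = 30/37
smallest multiple with N1 ≥ 12 and N2 ≥ 10: k = 1  ⇒  N1 = 1·37 = 37, N2 = 1·30 = 30 (N1 ≤ 40, N2 ≤ 30, N2 ≠ N1 ✓), N3 = 37 + 2·30 = 97
check: N3/(N1+N3) with N1 = 37, N3 = 97 gives 97/134; |achieved − target| = 0 ≤ 97/13400 ✓

N1=37 N2=30 achieved=97/134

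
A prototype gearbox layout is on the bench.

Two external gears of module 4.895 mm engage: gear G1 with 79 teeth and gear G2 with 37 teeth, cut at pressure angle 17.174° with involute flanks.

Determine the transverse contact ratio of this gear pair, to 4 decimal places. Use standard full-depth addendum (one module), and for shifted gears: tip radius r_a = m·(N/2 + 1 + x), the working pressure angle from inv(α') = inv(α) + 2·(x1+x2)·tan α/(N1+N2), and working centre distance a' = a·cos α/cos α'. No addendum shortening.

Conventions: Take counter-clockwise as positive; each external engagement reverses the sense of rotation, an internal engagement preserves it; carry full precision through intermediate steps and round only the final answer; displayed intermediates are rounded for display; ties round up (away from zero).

1.9352

class = single-mesh tooth geometry [involute pair 79T × 37T, m = 4.895]
base radii: r_b1 = 184.731386, r_b2 = 86.519763
tip radii: r_a1 = 198.247500, r_a2 = 95.452500
no profile shift: α' = α, a' = a
action lengths: √(r_a1²−r_b1²) = 71.947107, √(r_a2²−r_b2²) = 40.317618
base pitch p_b = π·m·cos α = 14.692424
CR = (71.947107 + 40.317618 − 283.910000·sin 17.17400°)/14.692424 = 1.935238
contact ratio ≈ 1.9352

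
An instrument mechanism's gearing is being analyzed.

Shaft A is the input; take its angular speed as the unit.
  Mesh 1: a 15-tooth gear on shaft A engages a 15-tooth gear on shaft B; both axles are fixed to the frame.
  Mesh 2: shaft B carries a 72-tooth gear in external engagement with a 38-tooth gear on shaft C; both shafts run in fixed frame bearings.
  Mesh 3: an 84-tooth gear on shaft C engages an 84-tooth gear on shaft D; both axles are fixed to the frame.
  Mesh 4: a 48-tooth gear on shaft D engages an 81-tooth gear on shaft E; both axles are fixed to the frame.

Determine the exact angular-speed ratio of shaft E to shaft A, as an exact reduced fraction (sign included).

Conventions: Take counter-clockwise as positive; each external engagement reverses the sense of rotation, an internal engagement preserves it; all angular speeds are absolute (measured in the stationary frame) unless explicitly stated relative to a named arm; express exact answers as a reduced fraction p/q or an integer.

class = fixed-axis compound train [4 meshes; 4 ratios multiply, 4 sense flips]
mesh 1 [15T→15T]: running ratio 1, sense −
mesh 2 [72T→38T]: running ratio 36/19, sense +
mesh 3 [84T→84T]: running ratio 36/19, sense −
mesh 4 [48T→81T]: running ratio 64/57, sense +
ω_out/ω_in = 64/57

64/57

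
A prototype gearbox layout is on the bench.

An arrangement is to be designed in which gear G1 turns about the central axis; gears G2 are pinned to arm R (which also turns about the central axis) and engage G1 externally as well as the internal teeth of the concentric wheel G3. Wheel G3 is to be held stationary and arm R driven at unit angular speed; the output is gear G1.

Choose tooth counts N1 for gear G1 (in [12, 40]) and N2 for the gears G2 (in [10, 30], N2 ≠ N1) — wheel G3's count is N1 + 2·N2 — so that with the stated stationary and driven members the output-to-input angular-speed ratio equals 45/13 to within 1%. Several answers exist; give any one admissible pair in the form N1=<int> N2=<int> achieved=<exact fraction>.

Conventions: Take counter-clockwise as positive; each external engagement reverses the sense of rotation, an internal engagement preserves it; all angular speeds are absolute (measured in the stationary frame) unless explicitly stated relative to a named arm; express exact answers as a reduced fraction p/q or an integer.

topology: planetary set — design target 45/13, arm = carrier (Willis)
Willis with ω_ring = 0: ω_sun/ω_arm = (N1+N3)/N1; set equal to 45/13  ⇒  N3/N1 = 45/13 − 1 = 32/13
N3 = N1 + 2·N2  ⇒  N2/N1 = (N3/N1 − 1)/2 = (32/13 − 1)/2 = 19/26
smallest multiple with N1 ≥ 12 and N2 ≥ 10: k = 1  ⇒  N1 = 1·26 = 26, N2 = 1·19 = 19 (N1 ≤ 40, N2 ≤ 30, N2 ≠ N1 ✓), N3 = 26 + 2·19 = 64
check: (N1+N3)/N1 with N1 = 26, N3 = 64 gives 45/13; |achieved − target| = 0 ≤ 9/260 ✓

N1=26 N2=19 achieved=45/13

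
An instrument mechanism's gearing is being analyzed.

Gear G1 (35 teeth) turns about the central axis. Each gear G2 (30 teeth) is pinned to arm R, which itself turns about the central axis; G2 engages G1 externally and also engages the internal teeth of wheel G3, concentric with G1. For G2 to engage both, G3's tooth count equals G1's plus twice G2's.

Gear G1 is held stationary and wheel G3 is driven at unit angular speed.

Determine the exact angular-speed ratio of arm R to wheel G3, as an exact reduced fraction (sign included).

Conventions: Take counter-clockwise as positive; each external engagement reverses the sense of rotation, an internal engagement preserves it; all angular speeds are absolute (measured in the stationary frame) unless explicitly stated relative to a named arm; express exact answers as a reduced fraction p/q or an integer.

recognized (axles ride arm R): planetary set, 35/30/95 teeth
ring teeth: 35 + 2·30 = 95
35(ω_sun−ω_arm) = −95(ω_ring−ω_arm),  ω_sun = 0, ω_ring = 1
35(0−ω_arm) = −95(1−ω_arm)  ⇒  130·ω_arm = 95  ⇒  ω_arm = 19/26
ω_out/ω_in = 19/26

19/26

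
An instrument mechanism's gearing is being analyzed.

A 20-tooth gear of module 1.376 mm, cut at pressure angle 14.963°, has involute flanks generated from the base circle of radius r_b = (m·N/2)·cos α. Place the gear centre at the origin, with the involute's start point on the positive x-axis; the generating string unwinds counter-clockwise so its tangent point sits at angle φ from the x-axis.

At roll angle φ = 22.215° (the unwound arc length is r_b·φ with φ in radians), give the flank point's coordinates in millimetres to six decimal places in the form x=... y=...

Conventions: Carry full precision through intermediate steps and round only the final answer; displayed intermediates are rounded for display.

x=14.255401 y=0.254416

single-mesh involute tooth geometry (20T wheel at module 1.376)
pitch radius r_p = m·N/2 = 1.376·20/2 = 13.760000
base radius r_b = r_p·cos α = 13.760000·cos 14.963° = 13.293436
roll angle φ = 22.215° = 0.38772489 rad
x = r_b·(cos φ + φ·sin φ) = 14.255401
y = r_b·(sin φ − φ·cos φ) = 0.254416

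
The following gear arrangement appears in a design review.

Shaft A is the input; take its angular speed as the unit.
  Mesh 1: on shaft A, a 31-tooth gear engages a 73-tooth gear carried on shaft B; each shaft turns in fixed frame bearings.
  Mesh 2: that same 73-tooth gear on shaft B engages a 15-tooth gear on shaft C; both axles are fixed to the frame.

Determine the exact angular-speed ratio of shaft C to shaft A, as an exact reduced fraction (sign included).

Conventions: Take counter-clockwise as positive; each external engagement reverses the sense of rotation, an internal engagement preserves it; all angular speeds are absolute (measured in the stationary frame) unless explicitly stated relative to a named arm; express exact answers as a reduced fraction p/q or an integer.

31/15

class = fixed-axis compound train [2 meshes; 2 ratios multiply, 2 sense flips]
mesh 1 [31T→73T]: running ratio 31/73, sense −
mesh 2 [73T→15T]: running ratio 31/15, sense +
ω_out/ω_in = 31/15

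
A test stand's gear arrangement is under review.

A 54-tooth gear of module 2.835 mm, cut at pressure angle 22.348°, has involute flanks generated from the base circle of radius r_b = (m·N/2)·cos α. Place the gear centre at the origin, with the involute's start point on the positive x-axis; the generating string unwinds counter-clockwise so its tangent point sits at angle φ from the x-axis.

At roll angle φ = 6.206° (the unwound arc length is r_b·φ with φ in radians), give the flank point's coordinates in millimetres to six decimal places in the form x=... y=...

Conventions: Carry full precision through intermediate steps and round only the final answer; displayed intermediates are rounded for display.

x=71.209897 y=0.029953

single-mesh involute tooth geometry (54T wheel at module 2.835)
pitch radius r_p = m·N/2 = 2.835·54/2 = 76.545000
base radius r_b = r_p·cos α = 76.545000·cos 22.348° = 70.795820
roll angle φ = 6.206° = 0.10831513 rad
x = r_b·(cos φ + φ·sin φ) = 71.209897
y = r_b·(sin φ − φ·cos φ) = 0.029953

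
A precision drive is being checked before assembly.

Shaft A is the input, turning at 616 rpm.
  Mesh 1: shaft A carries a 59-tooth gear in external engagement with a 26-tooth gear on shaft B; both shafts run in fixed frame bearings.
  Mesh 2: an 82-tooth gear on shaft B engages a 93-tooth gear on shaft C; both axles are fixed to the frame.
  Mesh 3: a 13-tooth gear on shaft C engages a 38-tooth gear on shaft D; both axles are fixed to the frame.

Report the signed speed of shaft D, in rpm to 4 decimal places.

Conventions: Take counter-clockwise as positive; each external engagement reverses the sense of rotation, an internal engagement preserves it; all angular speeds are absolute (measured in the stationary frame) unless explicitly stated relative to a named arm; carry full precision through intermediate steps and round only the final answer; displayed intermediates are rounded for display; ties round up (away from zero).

3-mesh fixed-axis compound train (all bearings frame-fixed)
mesh 1 [59T→26T]: ω = 616.0000×59/26 = 1397.8462 rpm, sense flips to −
mesh 2 [82T→93T]: ω = 1397.8462×82/93 = 1232.5095 rpm, sense flips to +
mesh 3 [13T→38T]: ω = 1232.5095×13/38 = 421.6480 rpm, sense flips to −
signed output speed = -421.6480 rpm

-421.6480 rpm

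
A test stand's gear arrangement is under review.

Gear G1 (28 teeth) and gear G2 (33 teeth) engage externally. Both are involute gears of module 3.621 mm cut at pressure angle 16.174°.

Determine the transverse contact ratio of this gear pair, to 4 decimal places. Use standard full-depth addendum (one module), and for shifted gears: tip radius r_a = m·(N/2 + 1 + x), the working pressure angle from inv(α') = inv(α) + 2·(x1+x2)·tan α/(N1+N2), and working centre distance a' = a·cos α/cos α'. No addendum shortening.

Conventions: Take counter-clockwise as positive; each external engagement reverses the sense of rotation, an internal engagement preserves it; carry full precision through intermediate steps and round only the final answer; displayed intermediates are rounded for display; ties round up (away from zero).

single-mesh involute tooth geometry (28T engaging 33T at module 3.621)
base radii: r_b1 = 48.687541, r_b2 = 57.381745
tip radii: r_a1 = 54.315000, r_a2 = 63.367500
no profile shift: α' = α, a' = a
action lengths: √(r_a1²−r_b1²) = 24.075767, √(r_a2²−r_b2²) = 26.884483
base pitch p_b = π·m·cos α = 10.925459
CR = (24.075767 + 26.884483 − 110.440500·sin 16.17400°)/10.925459 = 1.848569
contact ratio ≈ 1.8486

1.8486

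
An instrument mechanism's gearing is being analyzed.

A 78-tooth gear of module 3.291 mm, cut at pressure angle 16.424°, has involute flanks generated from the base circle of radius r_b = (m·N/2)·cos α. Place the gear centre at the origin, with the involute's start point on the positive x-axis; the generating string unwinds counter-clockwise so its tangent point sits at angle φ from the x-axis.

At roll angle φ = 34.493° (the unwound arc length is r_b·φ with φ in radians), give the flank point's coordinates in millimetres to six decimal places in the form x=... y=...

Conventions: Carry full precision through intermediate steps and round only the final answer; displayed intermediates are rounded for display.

single-mesh involute tooth geometry (78T wheel at module 3.291)
pitch radius r_p = m·N/2 = 3.291·78/2 = 128.349000
base radius r_b = r_p·cos α = 128.349000·cos 16.424° = 123.111799
roll angle φ = 34.493° = 0.60201642 rad
x = r_b·(cos φ + φ·sin φ) = 143.440096
y = r_b·(sin φ − φ·cos φ) = 8.633387

x=143.440096 y=8.633387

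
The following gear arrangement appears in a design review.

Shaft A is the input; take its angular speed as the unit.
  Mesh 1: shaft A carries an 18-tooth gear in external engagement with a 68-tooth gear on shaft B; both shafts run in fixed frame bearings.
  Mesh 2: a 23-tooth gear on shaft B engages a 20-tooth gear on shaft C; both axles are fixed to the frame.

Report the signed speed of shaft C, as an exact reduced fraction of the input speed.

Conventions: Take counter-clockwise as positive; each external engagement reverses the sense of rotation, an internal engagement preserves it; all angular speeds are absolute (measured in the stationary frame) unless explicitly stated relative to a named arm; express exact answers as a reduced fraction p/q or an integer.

2-mesh fixed-axis compound train (all bearings frame-fixed)
mesh 1 [18T→68T]: |ω|/ω_in = 1×18/68 = 9/34, sense flips to −
mesh 2 [23T→20T]: |ω|/ω_in = (9/34)×23/20 = 207/680, sense flips to +
signed output speed (× input speed) = 207/680

207/680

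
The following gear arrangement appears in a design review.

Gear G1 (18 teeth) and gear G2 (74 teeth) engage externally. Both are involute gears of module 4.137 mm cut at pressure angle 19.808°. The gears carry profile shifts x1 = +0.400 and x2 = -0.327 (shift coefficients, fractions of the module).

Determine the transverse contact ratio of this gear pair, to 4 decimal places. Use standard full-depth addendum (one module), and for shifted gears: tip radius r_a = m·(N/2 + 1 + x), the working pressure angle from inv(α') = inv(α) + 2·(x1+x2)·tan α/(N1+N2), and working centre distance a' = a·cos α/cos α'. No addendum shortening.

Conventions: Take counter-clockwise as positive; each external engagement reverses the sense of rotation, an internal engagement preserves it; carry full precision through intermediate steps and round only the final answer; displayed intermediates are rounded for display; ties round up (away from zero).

topology: single-mesh involute geometry — m = 4.137, 18T/74T pair
base radii: r_b1 = 35.030052, r_b2 = 144.012437
tip radii: r_a1 = 43.024800, r_a2 = 155.853201
inv(α') = inv(19.808°) + 2·(+0.400-0.327)·tan α/(18+74) = 0.01503666  ⇒  α' = 20.05703°
a' = a·cos α / cos α' = 190.3020·cos 19.808°/cos 20.05703° = 190.602186
action lengths: √(r_a1²−r_b1²) = 24.980569, √(r_a2²−r_b2²) = 59.587231
base pitch p_b = π·m·cos α = 12.227795
CR = (24.980569 + 59.587231 − 190.602186·sin 20.05703°)/12.227795 = 1.570174
contact ratio ≈ 1.5702

1.5702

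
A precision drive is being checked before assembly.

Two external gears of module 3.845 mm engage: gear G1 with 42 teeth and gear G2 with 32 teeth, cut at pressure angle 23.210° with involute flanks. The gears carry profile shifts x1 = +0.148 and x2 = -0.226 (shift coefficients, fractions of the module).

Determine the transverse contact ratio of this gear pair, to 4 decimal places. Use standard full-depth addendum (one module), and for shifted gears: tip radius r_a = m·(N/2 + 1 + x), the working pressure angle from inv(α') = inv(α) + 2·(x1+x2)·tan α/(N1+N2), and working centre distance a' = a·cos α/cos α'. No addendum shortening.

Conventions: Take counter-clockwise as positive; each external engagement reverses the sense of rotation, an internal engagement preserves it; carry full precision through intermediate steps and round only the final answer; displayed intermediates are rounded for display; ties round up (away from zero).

class = single-mesh tooth geometry [involute pair 42T × 32T, m = 3.845]
base radii: r_b1 = 74.210030, r_b2 = 56.540975
tip radii: r_a1 = 85.159060, r_a2 = 64.496030
inv(α') = inv(23.210°) + 2·(+0.148-0.226)·tan α/(42+32) = 0.02281227  ⇒  α' = 22.92442°
a' = a·cos α / cos α' = 142.2650·cos 23.210°/cos 22.92442° = 141.963340
action lengths: √(r_a1²−r_b1²) = 41.772442, √(r_a2²−r_b2²) = 31.029921
base pitch p_b = π·m·cos α = 11.101795
CR = (41.772442 + 31.029921 − 141.963340·sin 22.92442°)/11.101795 = 1.576800
contact ratio ≈ 1.5768

1.5768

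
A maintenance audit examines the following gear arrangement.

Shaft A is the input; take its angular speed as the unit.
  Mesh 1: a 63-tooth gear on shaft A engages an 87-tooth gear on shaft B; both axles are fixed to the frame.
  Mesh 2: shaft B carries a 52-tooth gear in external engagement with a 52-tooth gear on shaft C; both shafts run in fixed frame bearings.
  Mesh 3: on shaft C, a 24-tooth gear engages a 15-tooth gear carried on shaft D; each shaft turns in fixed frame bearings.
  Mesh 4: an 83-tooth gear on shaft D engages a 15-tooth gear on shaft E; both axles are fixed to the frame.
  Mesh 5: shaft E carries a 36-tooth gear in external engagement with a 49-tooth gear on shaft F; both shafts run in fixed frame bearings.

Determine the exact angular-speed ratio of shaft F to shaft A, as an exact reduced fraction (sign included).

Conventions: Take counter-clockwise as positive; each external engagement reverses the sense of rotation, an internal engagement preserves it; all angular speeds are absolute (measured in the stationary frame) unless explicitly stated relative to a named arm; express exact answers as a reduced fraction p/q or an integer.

class = fixed-axis compound train [5 meshes; 5 ratios multiply, 5 sense flips]
mesh 1 [63T→87T]: running ratio 21/29, sense −
mesh 2 [52T→52T]: running ratio 21/29, sense +
mesh 3 [24T→15T]: running ratio 168/145, sense −
mesh 4 [83T→15T]: running ratio 4648/725, sense +
mesh 5 [36T→49T]: running ratio 23904/5075, sense −
ω_out/ω_in = -23904/5075

-23904/5075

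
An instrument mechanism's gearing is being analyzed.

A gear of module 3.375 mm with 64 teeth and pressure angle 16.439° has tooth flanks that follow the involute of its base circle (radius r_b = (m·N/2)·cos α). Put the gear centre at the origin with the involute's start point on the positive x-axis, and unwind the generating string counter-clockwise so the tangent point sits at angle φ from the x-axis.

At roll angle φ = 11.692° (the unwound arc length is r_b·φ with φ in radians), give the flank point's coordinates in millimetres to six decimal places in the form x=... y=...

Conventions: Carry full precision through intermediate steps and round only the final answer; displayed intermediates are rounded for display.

x=105.719478 y=0.292190

recognized (one wheel, involute flank): single-mesh tooth geometry, m = 3.375, N = 64
pitch radius r_p = m·N/2 = 3.375·64/2 = 108.000000
base radius r_b = r_p·cos α = 108.000000·cos 16.439° = 103.585129
roll angle φ = 11.692° = 0.20406390 rad
x = r_b·(cos φ + φ·sin φ) = 105.719478
y = r_b·(sin φ − φ·cos φ) = 0.292190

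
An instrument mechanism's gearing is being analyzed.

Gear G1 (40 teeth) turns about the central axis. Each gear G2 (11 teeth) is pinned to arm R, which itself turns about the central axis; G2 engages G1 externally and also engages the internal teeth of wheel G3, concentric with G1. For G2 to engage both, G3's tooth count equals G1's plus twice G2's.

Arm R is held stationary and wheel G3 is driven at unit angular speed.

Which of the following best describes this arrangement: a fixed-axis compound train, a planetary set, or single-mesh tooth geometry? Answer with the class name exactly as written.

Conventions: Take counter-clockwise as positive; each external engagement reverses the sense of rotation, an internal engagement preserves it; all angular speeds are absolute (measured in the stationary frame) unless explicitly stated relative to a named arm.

recognized (axles ride arm R): planetary set, 40/11/62 teeth
classification: planetary set

planetary set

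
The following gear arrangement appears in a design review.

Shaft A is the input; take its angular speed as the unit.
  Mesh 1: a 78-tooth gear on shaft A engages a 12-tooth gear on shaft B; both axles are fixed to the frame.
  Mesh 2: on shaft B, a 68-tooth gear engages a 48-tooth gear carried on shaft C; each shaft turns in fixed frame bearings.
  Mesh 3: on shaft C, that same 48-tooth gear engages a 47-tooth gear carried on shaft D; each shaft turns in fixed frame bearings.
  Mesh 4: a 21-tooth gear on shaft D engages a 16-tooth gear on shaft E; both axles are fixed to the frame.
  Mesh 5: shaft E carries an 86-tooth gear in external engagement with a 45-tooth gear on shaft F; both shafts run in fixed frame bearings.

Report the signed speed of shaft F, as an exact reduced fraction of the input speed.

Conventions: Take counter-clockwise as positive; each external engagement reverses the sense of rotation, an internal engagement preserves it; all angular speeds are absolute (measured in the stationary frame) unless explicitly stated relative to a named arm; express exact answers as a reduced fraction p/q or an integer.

5-mesh fixed-axis compound train (all bearings frame-fixed)
mesh 1 [78T→12T]: |ω|/ω_in = 1×78/12 = 13/2, sense flips to −
mesh 2 [68T→48T]: |ω|/ω_in = (13/2)×68/48 = 221/24, sense flips to +
mesh 3 [48T→47T]: |ω|/ω_in = (221/24)×48/47 = 442/47, sense flips to −
mesh 4 [21T→16T]: |ω|/ω_in = (442/47)×21/16 = 4641/376, sense flips to +
mesh 5 [86T→45T]: |ω|/ω_in = (4641/376)×86/45 = 66521/2820, sense flips to −
signed output speed (× input speed) = -66521/2820

-66521/2820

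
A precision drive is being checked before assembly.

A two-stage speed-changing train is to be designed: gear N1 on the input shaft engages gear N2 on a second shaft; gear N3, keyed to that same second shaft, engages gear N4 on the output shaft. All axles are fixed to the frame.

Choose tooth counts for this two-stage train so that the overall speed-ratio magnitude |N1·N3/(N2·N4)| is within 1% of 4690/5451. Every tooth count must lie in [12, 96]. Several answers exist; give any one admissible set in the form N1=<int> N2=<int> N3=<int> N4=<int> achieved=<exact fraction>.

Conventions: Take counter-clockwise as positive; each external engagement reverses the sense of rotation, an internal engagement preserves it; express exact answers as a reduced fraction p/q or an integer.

N1=67 N2=69 N3=70 N4=79 achieved=4690/5451

topology: fixed-axis compound train — 2 stages, target 4690/5451
target = 4690/5451 in lowest terms: an exact hit needs N1·N3 = k·4690 and N2·N4 = k·5451 for one integer k, every count in [12, 96]; additionally prefer no 1:1 stage (N1 ≠ N2, N3 ≠ N4)
k = 1: N1·N3 = 4690 = 67·70, N2·N4 = 5451 = 69·79
achieved = 67·70/(69·79) = 4690/5451; |achieved − target| = 0 ≤ 469/54510 ✓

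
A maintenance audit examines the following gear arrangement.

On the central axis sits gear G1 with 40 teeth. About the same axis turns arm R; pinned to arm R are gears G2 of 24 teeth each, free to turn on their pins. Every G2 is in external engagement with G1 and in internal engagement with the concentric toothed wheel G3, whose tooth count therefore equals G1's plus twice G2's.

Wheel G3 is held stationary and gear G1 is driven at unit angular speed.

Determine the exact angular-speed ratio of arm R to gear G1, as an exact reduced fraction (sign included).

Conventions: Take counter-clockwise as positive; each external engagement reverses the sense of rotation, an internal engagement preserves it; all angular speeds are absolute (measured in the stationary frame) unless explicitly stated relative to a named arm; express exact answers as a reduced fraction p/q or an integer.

5/16

topology: planetary set — G1 40T / G2 24T / G3 88T, arm = carrier (Willis)
ring teeth: 40 + 2·24 = 88
40(ω_sun−ω_arm) = −88(ω_ring−ω_arm),  ω_ring = 0, ω_sun = 1
40(1−ω_arm) = −88(0−ω_arm)  ⇒  128·ω_arm = 40  ⇒  ω_arm = 5/16
ω_out/ω_in = 5/16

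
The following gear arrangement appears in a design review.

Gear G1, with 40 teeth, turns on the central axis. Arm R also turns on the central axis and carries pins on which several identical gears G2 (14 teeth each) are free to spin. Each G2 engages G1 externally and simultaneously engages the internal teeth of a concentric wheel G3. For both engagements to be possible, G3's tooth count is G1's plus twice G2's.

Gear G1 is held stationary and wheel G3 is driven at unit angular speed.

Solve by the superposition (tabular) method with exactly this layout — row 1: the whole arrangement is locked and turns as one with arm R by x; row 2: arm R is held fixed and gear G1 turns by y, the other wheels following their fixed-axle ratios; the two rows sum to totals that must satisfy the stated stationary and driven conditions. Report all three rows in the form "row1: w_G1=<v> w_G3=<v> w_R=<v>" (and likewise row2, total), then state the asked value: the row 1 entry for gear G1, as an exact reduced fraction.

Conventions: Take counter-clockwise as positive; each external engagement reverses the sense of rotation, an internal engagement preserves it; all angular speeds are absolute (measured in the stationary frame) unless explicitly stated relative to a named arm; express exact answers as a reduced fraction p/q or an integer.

topology: planetary set — G1 40T / G2 14T / G3 68T, arm = carrier (Willis)
superposition row 1 [locked train]: every member turns x
row 2 — arm fixed, fixed-axis ratios: sun y, ring −(40/68)·y, arm 0
boundary: total ω_sun = x + y = 0 and total ω_ring = x − (40/68)·y = 1  ⇒  y = -17/27, x = 17/27
row 2 ring = −(40/68)·(-17/27) = 10/27
totals (row 1 + row 2): sun 17/27 + (-17/27) = 0, ring 17/27 + 10/27 = 1, arm 17/27 + 0 = 17/27
asked cell (row1, sun) = 17/27

row1: w_G1=17/27 w_G3=17/27 w_R=17/27
row2: w_G1=-17/27 w_G3=10/27 w_R=0
total: w_G1=0 w_G3=1 w_R=17/27
asked value: 17/27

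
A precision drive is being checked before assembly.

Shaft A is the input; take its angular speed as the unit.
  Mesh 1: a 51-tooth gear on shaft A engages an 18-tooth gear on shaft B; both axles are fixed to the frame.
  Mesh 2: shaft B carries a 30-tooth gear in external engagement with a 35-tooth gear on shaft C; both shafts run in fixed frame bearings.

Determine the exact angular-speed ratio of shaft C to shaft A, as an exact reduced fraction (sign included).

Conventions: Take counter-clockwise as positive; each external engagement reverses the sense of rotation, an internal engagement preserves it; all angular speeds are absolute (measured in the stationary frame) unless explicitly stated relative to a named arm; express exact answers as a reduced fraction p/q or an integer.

17/7

class = fixed-axis compound train [2 meshes; 2 ratios multiply, 2 sense flips]
mesh 1 [51T→18T]: running ratio 17/6, sense −
mesh 2 [30T→35T]: running ratio 17/7, sense +
ω_out/ω_in = 17/7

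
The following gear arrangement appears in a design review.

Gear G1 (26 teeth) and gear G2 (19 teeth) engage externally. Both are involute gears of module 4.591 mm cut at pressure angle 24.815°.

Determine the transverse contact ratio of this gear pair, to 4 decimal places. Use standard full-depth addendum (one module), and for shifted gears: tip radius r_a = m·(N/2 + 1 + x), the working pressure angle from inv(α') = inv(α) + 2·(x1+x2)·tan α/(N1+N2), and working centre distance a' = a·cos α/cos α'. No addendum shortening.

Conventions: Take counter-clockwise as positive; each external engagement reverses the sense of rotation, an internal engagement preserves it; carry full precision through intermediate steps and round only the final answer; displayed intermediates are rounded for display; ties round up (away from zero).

1.4318

recognized (one external pair, fixed centres): single-mesh tooth geometry, m = 4.591, N1 = 26, N2 = 19
base radii: r_b1 = 54.172327, r_b2 = 39.587470
tip radii: r_a1 = 64.274000, r_a2 = 48.205500
no profile shift: α' = α, a' = a
action lengths: √(r_a1²−r_b1²) = 34.590548, √(r_a2²−r_b2²) = 27.506407
base pitch p_b = π·m·cos α = 13.091337
CR = (34.590548 + 27.506407 − 103.297500·sin 24.81500°)/13.091337 = 1.431791
contact ratio ≈ 1.4318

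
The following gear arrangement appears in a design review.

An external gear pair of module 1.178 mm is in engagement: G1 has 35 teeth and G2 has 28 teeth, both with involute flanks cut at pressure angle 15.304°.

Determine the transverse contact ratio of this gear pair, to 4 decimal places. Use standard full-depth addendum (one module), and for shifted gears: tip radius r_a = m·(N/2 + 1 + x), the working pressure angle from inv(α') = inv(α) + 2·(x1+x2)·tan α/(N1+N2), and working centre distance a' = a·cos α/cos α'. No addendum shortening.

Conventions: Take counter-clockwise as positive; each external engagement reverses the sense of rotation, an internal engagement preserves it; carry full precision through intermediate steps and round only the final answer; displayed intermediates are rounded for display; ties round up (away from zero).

recognized (one external pair, fixed centres): single-mesh tooth geometry, m = 1.178, N1 = 35, N2 = 28
base radii: r_b1 = 19.883971, r_b2 = 15.907177
tip radii: r_a1 = 21.793000, r_a2 = 17.670000
no profile shift: α' = α, a' = a
action lengths: √(r_a1²−r_b1²) = 8.919783, √(r_a2²−r_b2²) = 7.693544
base pitch p_b = π·m·cos α = 3.569562
CR = (8.919783 + 7.693544 − 37.107000·sin 15.30400°)/3.569562 = 1.910400
contact ratio ≈ 1.9104

1.9104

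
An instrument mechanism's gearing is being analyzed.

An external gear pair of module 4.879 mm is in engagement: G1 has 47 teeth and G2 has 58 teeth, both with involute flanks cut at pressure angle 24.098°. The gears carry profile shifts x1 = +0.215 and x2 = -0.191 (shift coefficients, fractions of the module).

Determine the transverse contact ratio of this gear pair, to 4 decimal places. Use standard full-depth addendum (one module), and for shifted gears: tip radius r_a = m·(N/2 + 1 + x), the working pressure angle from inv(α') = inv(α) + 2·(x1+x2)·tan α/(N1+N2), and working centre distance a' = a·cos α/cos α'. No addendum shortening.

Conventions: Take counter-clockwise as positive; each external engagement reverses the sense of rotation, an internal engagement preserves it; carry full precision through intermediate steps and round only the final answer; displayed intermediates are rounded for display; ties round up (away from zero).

1.5631

single-mesh involute tooth geometry (47T engaging 58T at module 4.879)
base radii: r_b1 = 104.664006, r_b2 = 129.159837
tip radii: r_a1 = 120.584485, r_a2 = 145.438111
inv(α') = inv(24.098°) + 2·(+0.215-0.191)·tan α/(47+58) = 0.02689475  ⇒  α' = 24.15640°
a' = a·cos α / cos α' = 256.1475·cos 24.098°/cos 24.15640° = 256.264463
action lengths: √(r_a1²−r_b1²) = 59.883753, √(r_a2²−r_b2²) = 66.857913
base pitch p_b = π·m·cos α = 13.991986
CR = (59.883753 + 66.857913 − 256.264463·sin 24.15640°)/13.991986 = 1.563099
contact ratio ≈ 1.5631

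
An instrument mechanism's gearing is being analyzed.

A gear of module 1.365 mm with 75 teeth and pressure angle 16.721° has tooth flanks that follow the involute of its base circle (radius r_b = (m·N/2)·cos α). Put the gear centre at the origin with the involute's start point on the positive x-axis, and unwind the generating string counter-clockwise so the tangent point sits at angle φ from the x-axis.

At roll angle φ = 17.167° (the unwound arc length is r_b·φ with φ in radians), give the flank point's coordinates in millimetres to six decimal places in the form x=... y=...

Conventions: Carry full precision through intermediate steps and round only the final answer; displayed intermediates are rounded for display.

x=51.174471 y=0.435604

single-mesh involute tooth geometry (75T wheel at module 1.365)
pitch radius r_p = m·N/2 = 1.365·75/2 = 51.187500
base radius r_b = r_p·cos α = 51.187500·cos 16.721° = 49.023144
roll angle φ = 17.167° = 0.29962067 rad
x = r_b·(cos φ + φ·sin φ) = 51.174471
y = r_b·(sin φ − φ·cos φ) = 0.435604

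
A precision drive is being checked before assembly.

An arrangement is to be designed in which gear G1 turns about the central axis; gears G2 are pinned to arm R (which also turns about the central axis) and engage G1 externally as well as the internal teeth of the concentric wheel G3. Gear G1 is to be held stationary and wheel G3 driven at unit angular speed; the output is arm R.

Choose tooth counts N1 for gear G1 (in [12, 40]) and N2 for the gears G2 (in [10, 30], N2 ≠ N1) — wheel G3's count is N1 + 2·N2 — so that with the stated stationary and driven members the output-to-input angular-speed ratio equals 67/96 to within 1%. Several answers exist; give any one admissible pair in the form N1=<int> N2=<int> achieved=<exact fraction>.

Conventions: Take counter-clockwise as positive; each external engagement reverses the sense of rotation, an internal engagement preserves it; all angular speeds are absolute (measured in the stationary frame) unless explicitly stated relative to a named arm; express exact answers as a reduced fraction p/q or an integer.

topology: planetary set — design target 67/96, arm = carrier (Willis)
Willis with ω_sun = 0: ω_arm/ω_ring = N3/(N1+N3); set equal to 67/96  ⇒  N3/N1 = (67/96)/(1 − 67/96) = 67/29
N3 = N1 + 2·N2  ⇒  N2/N1 = (N3/N1 − 1)/2 = (67/29 − 1)/2 = 19/29
smallest multiple with N1 ≥ 12 and N2 ≥ 10: k = 1  ⇒  N1 = 1·29 = 29, N2 = 1·19 = 19 (N1 ≤ 40, N2 ≤ 30, N2 ≠ N1 ✓), N3 = 29 + 2·19 = 67
check: N3/(N1+N3) with N1 = 29, N3 = 67 gives 67/96; |achieved − target| = 0 ≤ 67/9600 ✓

N1=29 N2=19 achieved=67/96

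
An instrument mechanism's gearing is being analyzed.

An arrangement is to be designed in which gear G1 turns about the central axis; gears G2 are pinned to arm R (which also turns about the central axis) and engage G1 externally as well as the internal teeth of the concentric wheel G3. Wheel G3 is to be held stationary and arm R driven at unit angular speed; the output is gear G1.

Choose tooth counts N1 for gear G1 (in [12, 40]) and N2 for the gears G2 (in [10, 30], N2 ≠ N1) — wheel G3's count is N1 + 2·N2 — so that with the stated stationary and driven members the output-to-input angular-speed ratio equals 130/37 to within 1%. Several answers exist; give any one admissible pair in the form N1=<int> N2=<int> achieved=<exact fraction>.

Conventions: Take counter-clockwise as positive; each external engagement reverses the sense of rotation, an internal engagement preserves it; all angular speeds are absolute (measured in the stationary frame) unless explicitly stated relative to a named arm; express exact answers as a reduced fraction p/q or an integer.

design class (target 130/37): planetary set
Willis with ω_ring = 0: ω_sun/ω_arm = (N1+N3)/N1; set equal to 130/37  ⇒  N3/N1 = 130/37 − 1 = 93/37
N3 = N1 + 2·N2  ⇒  N2/N1 = (N3/N1 − 1)/2 = (93/37 − 1)/2 = 28/37
smallest multiple with N1 ≥ 12 and N2 ≥ 10: k = 1  ⇒  N1 = 1·37 = 37, N2 = 1·28 = 28 (N1 ≤ 40, N2 ≤ 30, N2 ≠ N1 ✓), N3 = 37 + 2·28 = 93
check: (N1+N3)/N1 with N1 = 37, N3 = 93 gives 130/37; |achieved − target| = 0 ≤ 13/370 ✓

N1=37 N2=28 achieved=130/37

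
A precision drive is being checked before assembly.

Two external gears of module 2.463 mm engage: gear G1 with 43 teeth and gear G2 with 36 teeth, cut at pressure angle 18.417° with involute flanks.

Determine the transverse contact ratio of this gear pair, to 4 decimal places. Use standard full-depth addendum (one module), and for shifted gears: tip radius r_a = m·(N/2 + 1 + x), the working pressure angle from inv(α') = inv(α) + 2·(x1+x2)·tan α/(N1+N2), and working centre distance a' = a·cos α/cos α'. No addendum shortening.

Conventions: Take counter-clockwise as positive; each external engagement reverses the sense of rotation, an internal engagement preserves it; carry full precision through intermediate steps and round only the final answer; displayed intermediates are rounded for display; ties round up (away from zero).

topology: single-mesh involute geometry — m = 2.463, 43T/36T pair
base radii: r_b1 = 50.242293, r_b2 = 42.063315
tip radii: r_a1 = 55.417500, r_a2 = 46.797000
no profile shift: α' = α, a' = a
action lengths: √(r_a1²−r_b1²) = 23.383996, √(r_a2²−r_b2²) = 20.509430
base pitch p_b = π·m·cos α = 7.341433
CR = (23.383996 + 20.509430 − 97.288500·sin 18.41700°)/7.341433 = 1.792159
contact ratio ≈ 1.7922

1.7922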